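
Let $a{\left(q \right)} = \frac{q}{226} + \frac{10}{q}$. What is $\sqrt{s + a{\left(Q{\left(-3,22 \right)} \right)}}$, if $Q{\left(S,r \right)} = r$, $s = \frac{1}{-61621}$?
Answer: $\frac{\sqrt{3237724991720989}}{76594903} \approx 0.74288$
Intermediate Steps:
$s = - \frac{1}{61621} \approx -1.6228 \cdot 10^{-5}$
$a{\left(q \right)} = \frac{10}{q} + \frac{q}{226}$ ($a{\left(q \right)} = q \frac{1}{226} + \frac{10}{q} = \frac{q}{226} + \frac{10}{q} = \frac{10}{q} + \frac{q}{226}$)
$\sqrt{s + a{\left(Q{\left(-3,22 \right)} \right)}} = \sqrt{- \frac{1}{61621} + \left(\frac{10}{22} + \frac{1}{226} \cdot 22\right)} = \sqrt{- \frac{1}{61621} + \left(10 \cdot \frac{1}{22} + \frac{11}{113}\right)} = \sqrt{- \frac{1}{61621} + \left(\frac{5}{11} + \frac{11}{113}\right)} = \sqrt{- \frac{1}{61621} + \frac{686}{1243}} = \sqrt{\frac{42270763}{76594903}} = \frac{\sqrt{3237724991720989}}{76594903}$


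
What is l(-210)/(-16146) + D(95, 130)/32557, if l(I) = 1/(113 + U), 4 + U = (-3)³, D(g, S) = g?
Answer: 125744783/43104556404 ≈ 0.0029172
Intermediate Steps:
U = -31 (U = -4 + (-3)³ = -4 - 27 = -31)
l(I) = 1/82 (l(I) = 1/(113 - 31) = 1/82)
l(-210)/(-16146) + D(95, 130)/32557 = (1/82)/(-16146) + 95/32557 = (1/82)*(-1/16146) + 95*(1/32557) = -1/1323972 + 95/32557 = 125744783/43104556404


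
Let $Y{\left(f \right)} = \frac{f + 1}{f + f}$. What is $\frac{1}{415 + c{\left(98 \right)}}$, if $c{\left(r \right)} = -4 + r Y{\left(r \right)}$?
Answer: $\frac{2}{921} \approx 0.0021716$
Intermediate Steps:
$Y{\left(f \right)} = \frac{1 + f}{2 f}$
$c{\left(r \right)} = - \frac{7}{2} + \frac{r}{2}$ ($c{\left(r \right)} = -4 + r \frac{1 + r}{2 r} = -4 + \left(\frac{1}{2} + \frac{r}{2}\right) = - \frac{7}{2} + \frac{r}{2}$)
$\frac{1}{415 + c{\left(98 \right)}} = \frac{1}{415 + \left(- \frac{7}{2} + \frac{1}{2} \cdot 98\right)} = \frac{1}{415 + \left(- \frac{7}{2} + 49\right)} = \frac{1}{415 + \frac{91}{2}} = \frac{1}{\frac{921}{2}} = \frac{2}{921}$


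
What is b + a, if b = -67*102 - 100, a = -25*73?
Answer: -8759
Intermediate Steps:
a = -1825
b = -6934 (b = -6834 - 100 = -6934)
b + a = -6934 - 1825 = -8759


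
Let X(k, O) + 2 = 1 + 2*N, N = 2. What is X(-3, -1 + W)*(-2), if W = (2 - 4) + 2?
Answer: -6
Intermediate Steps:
W = 0 (W = -2 + 2 = 0)
X(k, O) = 3 (X(k, O) = -2 + (1 + 2*2) = -2 + (1 + 4) = -2 + 5 = 3)
X(-3, -1 + W)*(-2) = 3*(-2) = -6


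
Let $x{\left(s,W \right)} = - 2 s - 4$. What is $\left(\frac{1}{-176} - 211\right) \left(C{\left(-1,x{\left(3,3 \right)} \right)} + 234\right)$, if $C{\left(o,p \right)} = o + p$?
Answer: $- \frac{8281551}{176} \approx -47054.0$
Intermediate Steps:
$x{\left(s,W \right)} = -4 - 2 s$
$\left(\frac{1}{-176} - 211\right) \left(C{\left(-1,x{\left(3,3 \right)} \right)} + 234\right) = \left(\frac{1}{-176} - 211\right) \left(\left(-1 - 10\right) + 234\right) = \left(- \frac{1}{176} - 211\right) \left(\left(-1 - 10\right) + 234\right) = - \frac{37137 \left(\left(-1 - 10\right) + 234\right)}{176} = - \frac{37137 \left(-11 + 234\right)}{176} = \left(- \frac{37137}{176}\right) 223 = - \frac{8281551}{176}$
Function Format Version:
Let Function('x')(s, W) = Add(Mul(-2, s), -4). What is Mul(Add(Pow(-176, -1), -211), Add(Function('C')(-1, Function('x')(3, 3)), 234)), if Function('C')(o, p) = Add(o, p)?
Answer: Rational(-8281551, 176) ≈ -47054.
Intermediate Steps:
Function('x')(s, W) = Add(-4, Mul(-2, s))
Mul(Add(Pow(-176, -1), -211), Add(Function('C')(-1, Function('x')(3, 3)), 234)) = Mul(Add(Pow(-176, -1), -211), Add(Add(-1, Add(-4, Mul(-2, 3))), 234)) = Mul(Add(Rational(-1, 176), -211), Add(Add(-1, Add(-4, -6)), 234)) = Mul(Rational(-37137, 176), Add(Add(-1, -10), 234)) = Mul(Rational(-37137, 176), Add(-11, 234)) = Mul(Rational(-37137, 176), 223) = Rational(-8281551, 176)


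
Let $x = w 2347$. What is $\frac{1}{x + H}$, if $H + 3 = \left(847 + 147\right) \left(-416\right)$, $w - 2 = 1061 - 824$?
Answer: $\frac{1}{147426} \approx 6.7831 \cdot 10^{-6}$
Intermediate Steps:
$w = 239$ ($w = 2 + \left(1061 - 824\right) = 2 + 237 = 239$)
$x = 560933$ ($x = 239 \cdot 2347 = 560933$)
$H = -413507$ ($H = -3 + \left(847 + 147\right) \left(-416\right) = -3 + 994 \left(-416\right) = -3 - 413504 = -413507$)
$\frac{1}{x + H} = \frac{1}{560933 - 413507} = \frac{1}{147426}$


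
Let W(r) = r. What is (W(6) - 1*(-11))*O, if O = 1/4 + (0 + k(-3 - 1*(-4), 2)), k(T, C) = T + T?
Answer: 153/4 ≈ 38.250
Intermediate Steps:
k(T, C) = 2*T
O = 9/4 (O = 1/4 + (0 + 2*(-3 - 1*(-4))) = ¼ + (0 + 2*(-3 + 4)) = ¼ + (0 + 2*1) = ¼ + (0 + 2) = ¼ + 2 = 9/4 ≈ 2.2500)
(W(6) - 1*(-11))*O = (6 - 1*(-11))*(9/4) = (6 + 11)*(9/4) = 17*(9/4) = 153/4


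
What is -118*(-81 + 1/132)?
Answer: 630769/66 ≈ 9557.1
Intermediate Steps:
-118*(-81 + 1/132) = -118*(-10691/132) = 630769/66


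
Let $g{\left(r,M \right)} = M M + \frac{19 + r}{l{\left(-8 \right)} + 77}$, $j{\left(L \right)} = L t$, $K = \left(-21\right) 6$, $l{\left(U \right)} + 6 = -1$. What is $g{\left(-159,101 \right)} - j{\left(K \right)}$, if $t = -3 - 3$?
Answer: $9443$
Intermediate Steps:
$t = -6$
$l{\left(U \right)} = -7$ ($l{\left(U \right)} = -6 - 1 = -7$)
$K = -126$
$j{\left(L \right)} = - 6 L$ ($j{\left(L \right)} = L \left(-6\right) = - 6 L$)
$g{\left(r,M \right)} = \frac{19}{70} + M^{2} + \frac{r}{70}$ ($g{\left(r,M \right)} = M M + \frac{19 + r}{-7 + 77} = M^{2} + \frac{19 + r}{70} = M^{2} + \left(19 + r\right) \frac{1}{70} = M^{2} + \left(\frac{19}{70} + \frac{r}{70}\right) = \frac{19}{70} + M^{2} + \frac{r}{70}$)
$g{\left(-159,101 \right)} - j{\left(K \right)} = \left(\frac{19}{70} + 101^{2} + \frac{1}{70} \left(-159\right)\right) - \left(-6\right) \left(-126\right) = \left(\frac{19}{70} + 10201 - \frac{159}{70}\right) - 756 = 10199 - 756 = 9443$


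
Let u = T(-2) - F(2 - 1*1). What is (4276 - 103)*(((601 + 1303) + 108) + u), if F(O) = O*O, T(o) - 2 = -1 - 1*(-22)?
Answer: 8487882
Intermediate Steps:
T(o) = 23 (T(o) = 2 + (-1 - 1*(-22)) = 2 + (-1 + 22) = 2 + 21 = 23)
F(O) = O**2
u = 22 (u = 23 - (2 - 1*1)**2 = 23 - (2 - 1)**2 = 23 - 1*1**2 = 23 - 1*1 = 23 - 1 = 22)
(4276 - 103)*(((601 + 1303) + 108) + u) = (4276 - 103)*(((601 + 1303) + 108) + 22) = 4173*((1904 + 108) + 22) = 4173*(2012 + 22) = 4173*2034 = 8487882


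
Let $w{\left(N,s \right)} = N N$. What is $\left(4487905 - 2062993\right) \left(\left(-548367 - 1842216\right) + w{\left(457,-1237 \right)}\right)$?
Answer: $-5290512957408$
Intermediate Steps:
$w{\left(N,s \right)} = N^{2}$
$\left(4487905 - 2062993\right) \left(\left(-548367 - 1842216\right) + w{\left(457,-1237 \right)}\right) = \left(4487905 - 2062993\right) \left(\left(-548367 - 1842216\right) + 457^{2}\right) = 2424912 \left(\left(-548367 - 1842216\right) + 208849\right) = 2424912 \left(-2390583 + 208849\right) = 2424912 \left(-2181734\right) = -5290512957408$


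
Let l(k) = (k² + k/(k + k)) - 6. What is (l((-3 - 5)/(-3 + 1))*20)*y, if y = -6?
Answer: -1260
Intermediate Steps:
l(k) = -11/2 + k² (l(k) = (k² + k/((2*k))) - 6 = (k² + (1/(2*k))*k) - 6 = (k² + ½) - 6 = (½ + k²) - 6 = -11/2 + k²)
(l((-3 - 5)/(-3 + 1))*20)*y = ((-11/2 + ((-3 - 5)/(-3 + 1))²)*20)*(-6) = ((-11/2 + (-8/(-2))²)*20)*(-6) = ((-11/2 + (-8*(-½))²)*20)*(-6) = ((-11/2 + 4²)*20)*(-6) = ((-11/2 + 16)*20)*(-6) = ((21/2)*20)*(-6) = 210*(-6) = -1260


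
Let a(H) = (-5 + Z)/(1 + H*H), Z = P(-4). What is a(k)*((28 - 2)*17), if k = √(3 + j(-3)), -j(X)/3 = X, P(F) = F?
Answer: -306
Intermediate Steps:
Z = -4
j(X) = -3*X
k = 2*√3 (k = √(3 - 3*(-3)) = √(3 + 9) = √12 = 2*√3 ≈ 3.4641)
a(H) = -9/(1 + H²) (a(H) = (-5 - 4)/(1 + H*H) = -9/(1 + H²))
a(k)*((28 - 2)*17) = (-9/(1 + (2*√3)²))*((28 - 2)*17) = (-9/(1 + 12))*(26*17) = -9/13*442 = -306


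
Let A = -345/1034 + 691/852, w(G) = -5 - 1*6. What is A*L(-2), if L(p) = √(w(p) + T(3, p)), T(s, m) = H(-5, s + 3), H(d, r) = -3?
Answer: 210277*I*√14/440484 ≈ 1.7862*I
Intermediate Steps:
w(G) = -11 (w(G) = -5 - 6 = -11)
A = 210277/440484 (A = -345*1/1034 + 691*(1/852) = -345/1034 + 691/852 = 210277/440484 ≈ 0.47738)
T(s, m) = -3
L(p) = I*√14 (L(p) = √(-11 - 3) = √(-14) = I*√14)
A*L(-2) = 210277*(I*√14)/440484 = 210277*I*√14/440484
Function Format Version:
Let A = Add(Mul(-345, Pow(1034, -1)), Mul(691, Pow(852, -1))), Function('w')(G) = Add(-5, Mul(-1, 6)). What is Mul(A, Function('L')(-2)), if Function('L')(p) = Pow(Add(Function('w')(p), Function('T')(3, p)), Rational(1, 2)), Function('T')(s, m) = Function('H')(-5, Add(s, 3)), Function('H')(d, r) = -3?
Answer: Mul(Rational(210277, 440484), I, Pow(14, Rational(1, 2))) ≈ Mul(1.7862, I)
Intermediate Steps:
Function('w')(G) = -11 (Function('w')(G) = Add(-5, -6) = -11)
A = Rational(210277, 440484) (A = Add(Mul(-345, Rational(1, 1034)), Mul(691, Rational(1, 852))) = Add(Rational(-345, 1034), Rational(691, 852)) = Rational(210277, 440484) ≈ 0.47738)
Function('T')(s, m) = -3
Function('L')(p) = Mul(I, Pow(14, Rational(1, 2))) (Function('L')(p) = Pow(Add(-11, -3), Rational(1, 2)) = Pow(-14, Rational(1, 2)) = Mul(I, Pow(14, Rational(1, 2))))
Mul(A, Function('L')(-2)) = Mul(Rational(210277, 440484), Mul(I, Pow(14, Rational(1, 2)))) = Mul(Rational(210277, 440484), I, Pow(14, Rational(1, 2)))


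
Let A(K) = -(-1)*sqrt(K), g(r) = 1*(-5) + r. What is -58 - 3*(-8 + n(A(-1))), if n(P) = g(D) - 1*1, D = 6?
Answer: -34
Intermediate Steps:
g(r) = -5 + r
A(K) = sqrt(K)
n(P) = 0 (n(P) = (-5 + 6) - 1*1 = 1 - 1 = 0)
-58 - 3*(-8 + n(A(-1))) = -58 - 3*(-8 + 0) = -58 - 3*(-8) = -58 + 24 = -34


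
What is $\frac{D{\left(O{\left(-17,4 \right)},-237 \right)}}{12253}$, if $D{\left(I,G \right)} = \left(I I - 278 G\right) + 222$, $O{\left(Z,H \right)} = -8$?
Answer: $\frac{66172}{12253} \approx 5.4005$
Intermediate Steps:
$D{\left(I,G \right)} = 222 + I^{2} - 278 G$ ($D{\left(I,G \right)} = \left(I^{2} - 278 G\right) + 222 = 222 + I^{2} - 278 G$)
$\frac{D{\left(O{\left(-17,4 \right)},-237 \right)}}{12253} = \frac{222 + \left(-8\right)^{2} - -65886}{12253} = \left(222 + 64 + 65886\right) \frac{1}{12253} = 66172 \cdot \frac{1}{12253} = \frac{66172}{12253}$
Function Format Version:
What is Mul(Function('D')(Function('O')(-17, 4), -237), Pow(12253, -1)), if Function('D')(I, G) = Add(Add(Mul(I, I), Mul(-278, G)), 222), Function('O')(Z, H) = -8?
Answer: Rational(66172, 12253) ≈ 5.4005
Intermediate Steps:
Function('D')(I, G) = Add(222, Pow(I, 2), Mul(-278, G)) (Function('D')(I, G) = Add(Add(Pow(I, 2), Mul(-278, G)), 222) = Add(222, Pow(I, 2), Mul(-278, G)))
Mul(Function('D')(Function('O')(-17, 4), -237), Pow(12253, -1)) = Mul(Add(222, Pow(-8, 2), Mul(-278, -237)), Pow(12253, -1)) = Mul(Add(222, 64, 65886), Rational(1, 12253)) = Mul(66172, Rational(1, 12253)) = Rational(66172, 12253)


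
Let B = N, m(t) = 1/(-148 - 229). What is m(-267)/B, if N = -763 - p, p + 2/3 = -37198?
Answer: -3/41208739 ≈ -7.2800e-8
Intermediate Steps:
p = -111596/3 (p = -2/3 - 37198 = -111596/3 ≈ -37199.)
N = 109307/3 (N = -763 - 1*(-111596/3) = -763 + 111596/3 = 109307/3 ≈ 36436.)
m(t) = -1/377 (m(t) = 1/(-377) = -1/377)
B = 109307/3 ≈ 36436.
m(-267)/B = -1/(377*109307/3) = -1/377*3/109307 = -3/41208739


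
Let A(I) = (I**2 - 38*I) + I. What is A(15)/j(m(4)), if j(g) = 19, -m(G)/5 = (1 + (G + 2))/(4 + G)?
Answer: -330/19 ≈ -17.368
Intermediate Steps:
m(G) = -5*(3 + G)/(4 + G) (m(G) = -5*(1 + (G + 2))/(4 + G) = -5*(1 + (2 + G))/(4 + G) = -5*(3 + G)/(4 + G))
A(I) = I**2 - 37*I
A(15)/j(m(4)) = (15*(-37 + 15))/19 = (15*(-22))*(1/19) = -330*1/19 = -330/19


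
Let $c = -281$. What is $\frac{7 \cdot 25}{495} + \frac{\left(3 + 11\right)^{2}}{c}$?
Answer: $- \frac{9569}{27819} \approx -0.34397$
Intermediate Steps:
$\frac{7 \cdot 25}{495} + \frac{\left(3 + 11\right)^{2}}{c} = \frac{7 \cdot 25}{495} + \frac{\left(3 + 11\right)^{2}}{-281} = 175 \cdot \frac{1}{495} + 14^{2} \left(- \frac{1}{281}\right) = \frac{35}{99} + 196 \left(- \frac{1}{281}\right) = \frac{35}{99} - \frac{196}{281} = - \frac{9569}{27819}$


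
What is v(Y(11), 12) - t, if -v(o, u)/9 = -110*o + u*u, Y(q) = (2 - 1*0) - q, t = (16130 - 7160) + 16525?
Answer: -35701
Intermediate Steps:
t = 25495 (t = 8970 + 16525 = 25495)
Y(q) = 2 - q (Y(q) = (2 + 0) - q = 2 - q)
v(o, u) = -9*u² + 990*o (v(o, u) = -9*(-110*o + u*u) = -9*(-110*o + u²) = -9*(u² - 110*o) = -9*u² + 990*o)
v(Y(11), 12) - t = (-9*12² + 990*(2 - 1*11)) - 1*25495 = (-9*144 + 990*(2 - 11)) - 25495 = (-1296 + 990*(-9)) - 25495 = (-1296 - 8910) - 25495 = -10206 - 25495 = -35701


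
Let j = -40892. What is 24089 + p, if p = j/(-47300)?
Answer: 284862648/11825 ≈ 24090.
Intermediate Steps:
p = 10223/11825 (p = -40892/(-47300) = -40892*(-1/47300) = 10223/11825 ≈ 0.86452)
24089 + p = 24089 + 10223/11825 = 284862648/11825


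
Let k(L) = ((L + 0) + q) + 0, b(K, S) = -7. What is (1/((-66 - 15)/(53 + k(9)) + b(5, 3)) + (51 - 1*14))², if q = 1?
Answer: 4575321/3364 ≈ 1360.1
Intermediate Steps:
k(L) = 1 + L (k(L) = ((L + 0) + 1) + 0 = (L + 1) + 0 = (1 + L) + 0 = 1 + L)
(1/((-66 - 15)/(53 + k(9)) + b(5, 3)) + (51 - 1*14))² = (1/((-66 - 15)/(53 + (1 + 9)) - 7) + (51 - 1*14))² = (1/(-81/(53 + 10) - 7) + (51 - 14))² = (1/(-81/63 - 7) + 37)² = (1/(-81*1/63 - 7) + 37)² = (1/(-9/7 - 7) + 37)² = (1/(-58/7) + 37)² = (-7/58 + 37)² = (2139/58)² = 4575321/3364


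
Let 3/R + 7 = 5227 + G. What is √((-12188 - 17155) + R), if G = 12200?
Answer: I*√2226080273235/8710 ≈ 171.3*I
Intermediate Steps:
R = 3/17420 (R = 3/(-7 + (5227 + 12200)) = 3/(-7 + 17427) = 3/17420 ≈ 0.00017222)
√((-12188 - 17155) + R) = √((-12188 - 17155) + 3/17420) = √(-29343 + 3/17420) = √(-511155057/17420) = I*√2226080273235/8710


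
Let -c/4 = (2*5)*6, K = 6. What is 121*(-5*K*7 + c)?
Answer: -54450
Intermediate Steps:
c = -240 (c = -4*2*5*6 = -40*6 = -4*60 = -240)
121*(-5*K*7 + c) = 121*(-5*6*7 - 240) = 121*(-30*7 - 240) = 121*(-210 - 240) = 121*(-450) = -54450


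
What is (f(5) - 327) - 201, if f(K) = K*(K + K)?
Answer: -478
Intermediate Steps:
f(K) = 2*K**2 (f(K) = K*(2*K) = 2*K**2)
(f(5) - 327) - 201 = (2*5**2 - 327) - 201 = (2*25 - 327) - 201 = (50 - 327) - 201 = -277 - 201 = -478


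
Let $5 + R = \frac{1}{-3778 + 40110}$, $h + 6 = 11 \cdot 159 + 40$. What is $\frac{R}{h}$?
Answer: $- \frac{181659}{64779956} \approx -0.0028042$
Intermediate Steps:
$h = 1783$ ($h = -6 + \left(11 \cdot 159 + 40\right) = -6 + \left(1749 + 40\right) = -6 + 1789 = 1783$)
$R = - \frac{181659}{36332}$ ($R = -5 + \frac{1}{-3778 + 40110} = -5 + \frac{1}{36332} = - \frac{181659}{36332} \approx -5.0$)
$\frac{R}{h} = - \frac{181659}{36332 \cdot 1783} = \left(- \frac{181659}{36332}\right) \frac{1}{1783} = - \frac{181659}{64779956}$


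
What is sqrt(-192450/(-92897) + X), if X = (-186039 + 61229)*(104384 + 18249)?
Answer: 2*I*sqrt(33021752865302298230)/92897 ≈ 1.2372e+5*I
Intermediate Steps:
X = -15305824730 (X = -124810*122633 = -15305824730)
sqrt(-192450/(-92897) + X) = sqrt(-192450/(-92897) - 15305824730) = sqrt(-192450*(-1/92897) - 15305824730) = sqrt(192450/92897 - 15305824730) = sqrt(-1421865199750360/92897) = 2*I*sqrt(33021752865302298230)/92897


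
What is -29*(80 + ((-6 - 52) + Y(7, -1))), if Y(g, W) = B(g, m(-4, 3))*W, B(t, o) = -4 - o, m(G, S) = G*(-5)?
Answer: -1334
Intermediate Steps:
m(G, S) = -5*G
Y(g, W) = -24*W (Y(g, W) = (-4 - (-5)*(-4))*W = (-4 - 1*20)*W = (-4 - 20)*W = -24*W)
-29*(80 + ((-6 - 52) + Y(7, -1))) = -29*(80 + ((-6 - 52) - 24*(-1))) = -29*(80 + (-58 + 24)) = -29*(80 - 34) = -29*46 = -1334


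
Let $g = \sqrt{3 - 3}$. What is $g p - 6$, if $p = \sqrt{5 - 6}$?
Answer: $-6$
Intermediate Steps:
$p = i$ ($p = \sqrt{-1} = i \approx 1.0 i$)
$g = 0$ ($g = \sqrt{0} = 0$)
$g p - 6 = 0 i - 6 = 0 - 6 = -6$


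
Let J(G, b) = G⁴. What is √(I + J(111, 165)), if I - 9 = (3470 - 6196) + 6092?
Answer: 12*√1054239 ≈ 12321.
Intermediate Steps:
I = 3375 (I = 9 + ((3470 - 6196) + 6092) = 9 + (-2726 + 6092) = 9 + 3366 = 3375)
√(I + J(111, 165)) = √(3375 + 111⁴) = √(3375 + 151807041) = √151810416 = 12*√1054239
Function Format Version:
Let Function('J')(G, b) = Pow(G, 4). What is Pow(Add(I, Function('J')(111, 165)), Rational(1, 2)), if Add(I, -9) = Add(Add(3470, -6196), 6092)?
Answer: Mul(12, Pow(1054239, Rational(1, 2))) ≈ 12321.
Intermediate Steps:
I = 3375 (I = Add(9, Add(Add(3470, -6196), 6092)) = Add(9, Add(-2726, 6092)) = Add(9, 3366) = 3375)
Pow(Add(I, Function('J')(111, 165)), Rational(1, 2)) = Pow(Add(3375, Pow(111, 4)), Rational(1, 2)) = Pow(Add(3375, 151807041), Rational(1, 2)) = Pow(151810416, Rational(1, 2)) = Mul(12, Pow(1054239, Rational(1, 2)))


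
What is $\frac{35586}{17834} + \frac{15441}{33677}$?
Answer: $\frac{736902258}{300297809} \approx 2.4539$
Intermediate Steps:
$\frac{35586}{17834} + \frac{15441}{33677} = 35586 \cdot \frac{1}{17834} + 15441 \cdot \frac{1}{33677} = \frac{17793}{8917} + \frac{15441}{33677} = \frac{736902258}{300297809}$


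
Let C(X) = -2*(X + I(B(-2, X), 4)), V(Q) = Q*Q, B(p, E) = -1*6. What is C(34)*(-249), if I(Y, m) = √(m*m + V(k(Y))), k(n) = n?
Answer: 16932 + 996*√13 ≈ 20523.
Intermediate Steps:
B(p, E) = -6
V(Q) = Q²
I(Y, m) = √(Y² + m²) (I(Y, m) = √(m*m + Y²) = √(m² + Y²) = √(Y² + m²))
C(X) = -4*√13 - 2*X (C(X) = -2*(X + √((-6)² + 4²)) = -2*(X + √(36 + 16)) = -2*(X + √52) = -2*(X + 2*√13) = -4*√13 - 2*X)
C(34)*(-249) = (-4*√13 - 2*34)*(-249) = (-4*√13 - 68)*(-249) = (-68 - 4*√13)*(-249) = 16932 + 996*√13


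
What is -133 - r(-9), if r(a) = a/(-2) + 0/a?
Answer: -275/2 ≈ -137.50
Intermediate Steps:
r(a) = -a/2 (r(a) = a*(-½) + 0 = -a/2 + 0 = -a/2)
-133 - r(-9) = -133 - (-1)*(-9)/2 = -133 - 1*9/2 = -133 - 9/2 = -275/2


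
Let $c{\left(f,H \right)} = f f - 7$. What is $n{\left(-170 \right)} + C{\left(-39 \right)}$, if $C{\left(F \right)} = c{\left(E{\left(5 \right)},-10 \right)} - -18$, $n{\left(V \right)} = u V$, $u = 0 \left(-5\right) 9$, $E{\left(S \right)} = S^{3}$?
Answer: $15636$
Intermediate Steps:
$c{\left(f,H \right)} = -7 + f^{2}$ ($c{\left(f,H \right)} = f^{2} - 7 = -7 + f^{2}$)
$u = 0$ ($u = 0 \cdot 9 = 0$)
$n{\left(V \right)} = 0$ ($n{\left(V \right)} = 0 V = 0$)
$C{\left(F \right)} = 15636$ ($C{\left(F \right)} = \left(-7 + \left(5^{3}\right)^{2}\right) - -18 = \left(-7 + 125^{2}\right) + 18 = \left(-7 + 15625\right) + 18 = 15618 + 18 = 15636$)
$n{\left(-170 \right)} + C{\left(-39 \right)} = 0 + 15636 = 15636$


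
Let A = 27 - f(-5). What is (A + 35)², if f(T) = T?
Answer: 4489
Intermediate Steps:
A = 32 (A = 27 - 1*(-5) = 27 + 5 = 32)
(A + 35)² = (32 + 35)² = 67² = 4489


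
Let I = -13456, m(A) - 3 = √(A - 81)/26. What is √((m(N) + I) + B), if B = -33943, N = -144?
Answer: √(-32039696 + 390*I)/26 ≈ 0.001325 + 217.71*I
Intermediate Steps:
m(A) = 3 + √(-81 + A)/26 (m(A) = 3 + √(A - 81)/26 = 3 + √(-81 + A)*(1/26) = 3 + √(-81 + A)/26)
√((m(N) + I) + B) = √(((3 + √(-81 - 144)/26) - 13456) - 33943) = √(((3 + √(-225)/26) - 13456) - 33943) = √(((3 + (15*I)/26) - 13456) - 33943) = √(((3 + 15*I/26) - 13456) - 33943) = √((-13453 + 15*I/26) - 33943) = √(-47396 + 15*I/26)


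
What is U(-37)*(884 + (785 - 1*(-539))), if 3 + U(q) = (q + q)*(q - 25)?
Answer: 10123680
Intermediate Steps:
U(q) = -3 + 2*q*(-25 + q) (U(q) = -3 + (q + q)*(q - 25) = -3 + (2*q)*(-25 + q) = -3 + 2*q*(-25 + q))
U(-37)*(884 + (785 - 1*(-539))) = (-3 - 50*(-37) + 2*(-37)²)*(884 + (785 - 1*(-539))) = (-3 + 1850 + 2*1369)*(884 + (785 + 539)) = (-3 + 1850 + 2738)*(884 + 1324) = 4585*2208 = 10123680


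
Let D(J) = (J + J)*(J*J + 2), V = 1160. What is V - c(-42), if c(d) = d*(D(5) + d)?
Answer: 10736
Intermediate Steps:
D(J) = 2*J*(2 + J²) (D(J) = (2*J)*(J² + 2) = (2*J)*(2 + J²) = 2*J*(2 + J²))
c(d) = d*(270 + d) (c(d) = d*(2*5*(2 + 5²) + d) = d*(2*5*(2 + 25) + d) = d*(2*5*27 + d) = d*(270 + d))
V - c(-42) = 1160 - (-42)*(270 - 42) = 1160 - (-42)*228 = 1160 - 1*(-9576) = 1160 + 9576 = 10736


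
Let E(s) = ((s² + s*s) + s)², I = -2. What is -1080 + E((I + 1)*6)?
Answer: 3276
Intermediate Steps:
E(s) = (s + 2*s²)² (E(s) = ((s² + s²) + s)² = (2*s² + s)² = (s + 2*s²)²)
-1080 + E((I + 1)*6) = -1080 + ((-2 + 1)*6)²*(1 + 2*((-2 + 1)*6))² = -1080 + (-1*6)²*(1 + 2*(-1*6))² = -1080 + (-6)²*(1 + 2*(-6))² = -1080 + 36*(1 - 12)² = -1080 + 36*(-11)² = -1080 + 36*121 = -1080 + 4356 = 3276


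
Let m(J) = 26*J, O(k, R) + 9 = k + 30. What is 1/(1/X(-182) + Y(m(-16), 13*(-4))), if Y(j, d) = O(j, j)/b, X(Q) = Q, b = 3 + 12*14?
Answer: -31122/72061 ≈ -0.43188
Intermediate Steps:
b = 171 (b = 3 + 168 = 171)
O(k, R) = 21 + k (O(k, R) = -9 + (k + 30) = -9 + (30 + k) = 21 + k)
Y(j, d) = 7/57 + j/171 (Y(j, d) = (21 + j)/171 = (21 + j)*(1/171) = 7/57 + j/171)
1/(1/X(-182) + Y(m(-16), 13*(-4))) = 1/(1/(-182) + (7/57 + (26*(-16))/171)) = 1/(-1/182 + (7/57 + (1/171)*(-416))) = 1/(-1/182 + (7/57 - 416/171)) = 1/(-1/182 - 395/171) = 1/(-72061/31122) = -31122/72061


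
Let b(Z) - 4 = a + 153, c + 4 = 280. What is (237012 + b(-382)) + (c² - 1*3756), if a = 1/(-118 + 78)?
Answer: 12383559/40 ≈ 3.0959e+5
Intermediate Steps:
c = 276 (c = -4 + 280 = 276)
a = -1/40 (a = 1/(-40) = -1/40 ≈ -0.025000)
b(Z) = 6279/40 (b(Z) = 4 + (-1/40 + 153) = 4 + 6119/40 = 6279/40)
(237012 + b(-382)) + (c² - 1*3756) = (237012 + 6279/40) + (276² - 1*3756) = 9486759/40 + (76176 - 3756) = 9486759/40 + 72420 = 12383559/40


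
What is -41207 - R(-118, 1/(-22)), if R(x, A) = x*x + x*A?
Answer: -606500/11 ≈ -55136.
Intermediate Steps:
R(x, A) = x**2 + A*x
-41207 - R(-118, 1/(-22)) = -41207 - (-118)*(1/(-22) - 118) = -41207 - (-118)*(-1/22 - 118) = -41207 - (-118)*(-2597)/22 = -41207 - 1*153223/11 = -41207 - 153223/11 = -606500/11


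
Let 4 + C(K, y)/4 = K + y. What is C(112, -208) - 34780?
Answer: -35180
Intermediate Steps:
C(K, y) = -16 + 4*K + 4*y (C(K, y) = -16 + 4*(K + y) = -16 + (4*K + 4*y) = -16 + 4*K + 4*y)
C(112, -208) - 34780 = (-16 + 4*112 + 4*(-208)) - 34780 = (-16 + 448 - 832) - 34780 = -400 - 34780 = -35180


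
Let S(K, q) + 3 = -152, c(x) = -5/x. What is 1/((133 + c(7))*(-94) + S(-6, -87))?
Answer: -7/88129 ≈ -7.9429e-5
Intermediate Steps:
S(K, q) = -155 (S(K, q) = -3 - 152 = -155)
1/((133 + c(7))*(-94) + S(-6, -87)) = 1/((133 - 5/7)*(-94) - 155) = 1/((926/7)*(-94) - 155) = 1/(-87044/7 - 155) = 1/(-88129/7) = -7/88129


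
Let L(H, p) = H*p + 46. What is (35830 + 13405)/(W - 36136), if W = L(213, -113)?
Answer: -49235/60159 ≈ -0.81841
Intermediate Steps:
L(H, p) = 46 + H*p
W = -24023 (W = 46 + 213*(-113) = 46 - 24069 = -24023)
(35830 + 13405)/(W - 36136) = (35830 + 13405)/(-24023 - 36136) = 49235/(-60159) = 49235*(-1/60159) = -49235/60159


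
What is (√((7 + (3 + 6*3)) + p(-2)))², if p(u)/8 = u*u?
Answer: 60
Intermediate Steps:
p(u) = 8*u² (p(u) = 8*(u*u) = 8*u²)
(√((7 + (3 + 6*3)) + p(-2)))² = (√((7 + (3 + 6*3)) + 8*(-2)²))² = (√((7 + (3 + 18)) + 8*4))² = (√((7 + 21) + 32))² = (√(28 + 32))² = (√60)² = (2*√15)² = 60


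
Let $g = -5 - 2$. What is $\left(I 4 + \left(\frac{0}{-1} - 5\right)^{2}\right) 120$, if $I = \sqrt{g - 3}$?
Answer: $3000 + 480 i \sqrt{10} \approx 3000.0 + 1517.9 i$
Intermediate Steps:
$g = -7$ ($g = -5 - 2 = -7$)
$I = i \sqrt{10}$ ($I = \sqrt{-7 - 3} = \sqrt{-10} = i \sqrt{10} \approx 3.1623 i$)
$\left(I 4 + \left(\frac{0}{-1} - 5\right)^{2}\right) 120 = \left(i \sqrt{10} \cdot 4 + \left(\frac{0}{-1} - 5\right)^{2}\right) 120 = \left(4 i \sqrt{10} + \left(0 \left(-1\right) - 5\right)^{2}\right) 120 = \left(4 i \sqrt{10} + \left(0 - 5\right)^{2}\right) 120 = \left(4 i \sqrt{10} + \left(-5\right)^{2}\right) 120 = \left(4 i \sqrt{10} + 25\right) 120 = \left(25 + 4 i \sqrt{10}\right) 120 = 3000 + 480 i \sqrt{10}$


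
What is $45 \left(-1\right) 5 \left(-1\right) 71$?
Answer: $15975$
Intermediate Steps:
$45 \left(-1\right) 5 \left(-1\right) 71 = 45 \left(\left(-5\right) \left(-1\right)\right) 71 = 45 \cdot 5 \cdot 71 = 225 \cdot 71 = 15975$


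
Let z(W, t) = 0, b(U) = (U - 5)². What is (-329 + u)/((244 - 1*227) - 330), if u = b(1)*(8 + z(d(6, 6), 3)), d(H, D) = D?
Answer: 201/313 ≈ 0.64217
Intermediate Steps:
b(U) = (-5 + U)²
u = 128 (u = (-5 + 1)²*(8 + 0) = (-4)²*8 = 16*8 = 128)
(-329 + u)/((244 - 1*227) - 330) = (-329 + 128)/((244 - 1*227) - 330) = -201/((244 - 227) - 330) = -201/(17 - 330) = -201/(-313) = -201*(-1/313) = 201/313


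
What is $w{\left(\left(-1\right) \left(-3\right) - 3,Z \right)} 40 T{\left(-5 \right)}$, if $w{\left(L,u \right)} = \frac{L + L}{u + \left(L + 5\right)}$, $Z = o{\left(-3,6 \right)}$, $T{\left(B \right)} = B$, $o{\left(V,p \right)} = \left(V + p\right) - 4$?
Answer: $0$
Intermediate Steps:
$o{\left(V,p \right)} = -4 + V + p$
$Z = -1$ ($Z = -4 - 3 + 6 = -1$)
$w{\left(L,u \right)} = \frac{2 L}{5 + L + u}$ ($w{\left(L,u \right)} = \frac{2 L}{u + \left(5 + L\right)} = \frac{2 L}{5 + L + u}$)
$w{\left(\left(-1\right) \left(-3\right) - 3,Z \right)} 40 T{\left(-5 \right)} = \frac{2 \left(\left(-1\right) \left(-3\right) - 3\right)}{5 - 0 - 1} \cdot 40 \left(-5\right) = \frac{2 \left(3 - 3\right)}{5 + \left(3 - 3\right) - 1} \cdot 40 \left(-5\right) = 2 \cdot 0 \frac{1}{5 + 0 - 1} \cdot 40 \left(-5\right) = 2 \cdot 0 \cdot \frac{1}{4} \cdot 40 \left(-5\right) = 0 \cdot 40 \left(-5\right) = 0 \left(-5\right) = 0$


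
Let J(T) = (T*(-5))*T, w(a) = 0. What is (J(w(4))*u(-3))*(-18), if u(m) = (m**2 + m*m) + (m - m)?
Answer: 0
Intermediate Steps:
u(m) = 2*m**2 (u(m) = (m**2 + m**2) + 0 = 2*m**2 + 0 = 2*m**2)
J(T) = -5*T**2 (J(T) = (-5*T)*T = -5*T**2)
(J(w(4))*u(-3))*(-18) = ((-5*0**2)*(2*(-3)**2))*(-18) = ((-5*0)*(2*9))*(-18) = (0*18)*(-18) = 0*(-18) = 0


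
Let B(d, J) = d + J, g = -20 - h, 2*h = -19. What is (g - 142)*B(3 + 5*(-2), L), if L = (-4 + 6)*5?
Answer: -915/2 ≈ -457.50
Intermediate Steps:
h = -19/2 (h = (½)*(-19) = -19/2 ≈ -9.5000)
L = 10 (L = 2*5 = 10)
g = -21/2 (g = -20 - 1*(-19/2) = -20 + 19/2 = -21/2 ≈ -10.500)
B(d, J) = J + d
(g - 142)*B(3 + 5*(-2), L) = (-21/2 - 142)*(10 + (3 + 5*(-2))) = -305*(10 + (3 - 10))/2 = -305*(10 - 7)/2 = -305/2*3 = -915/2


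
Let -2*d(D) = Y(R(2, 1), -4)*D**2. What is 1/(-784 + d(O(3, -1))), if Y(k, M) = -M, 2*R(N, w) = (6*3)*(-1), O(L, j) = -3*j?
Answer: -1/802 ≈ -0.0012469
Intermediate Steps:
R(N, w) = -9 (R(N, w) = ((6*3)*(-1))/2 = (18*(-1))/2 = (1/2)*(-18) = -9)
d(D) = -2*D**2 (d(D) = -(-1*(-4))*D**2/2 = -2*D**2)
1/(-784 + d(O(3, -1))) = 1/(-784 - 2*(-3*(-1))**2) = 1/(-784 - 2*3**2) = 1/(-784 - 2*9) = 1/(-784 - 18) = 1/(-802) = -1/802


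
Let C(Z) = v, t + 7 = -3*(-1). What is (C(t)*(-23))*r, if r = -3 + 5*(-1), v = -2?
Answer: -368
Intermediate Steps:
t = -4 (t = -7 - 3*(-1) = -7 + 3 = -4)
C(Z) = -2
r = -8 (r = -3 - 5 = -8)
(C(t)*(-23))*r = -2*(-23)*(-8) = 46*(-8) = -368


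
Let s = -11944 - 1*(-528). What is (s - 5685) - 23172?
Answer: -40273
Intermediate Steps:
s = -11416 (s = -11944 + 528 = -11416)
(s - 5685) - 23172 = (-11416 - 5685) - 23172 = -17101 - 23172 = -40273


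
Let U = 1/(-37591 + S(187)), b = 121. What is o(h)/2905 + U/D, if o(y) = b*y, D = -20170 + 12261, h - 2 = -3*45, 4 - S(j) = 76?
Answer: -684818457018/123618816805 ≈ -5.5398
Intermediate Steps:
S(j) = -72 (S(j) = 4 - 1*76 = 4 - 76 = -72)
h = -133 (h = 2 - 3*45 = 2 - 135 = -133)
D = -7909
U = -1/37663 (U = 1/(-37591 - 72) = 1/(-37663) = -1/37663 ≈ -2.6551e-5)
o(y) = 121*y
o(h)/2905 + U/D = (121*(-133))/2905 - 1/37663/(-7909) = -16093*1/2905 - 1/37663*(-1/7909) = -2299/415 + 1/297876667 = -684818457018/123618816805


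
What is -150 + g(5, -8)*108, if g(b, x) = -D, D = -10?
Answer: 930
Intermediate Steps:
g(b, x) = 10 (g(b, x) = -1*(-10) = 10)
-150 + g(5, -8)*108 = -150 + 10*108 = -150 + 1080 = 930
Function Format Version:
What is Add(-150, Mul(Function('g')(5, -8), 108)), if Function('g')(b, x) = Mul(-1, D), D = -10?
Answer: 930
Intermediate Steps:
Function('g')(b, x) = 10 (Function('g')(b, x) = Mul(-1, -10) = 10)
Add(-150, Mul(Function('g')(5, -8), 108)) = Add(-150, Mul(10, 108)) = Add(-150, 1080) = 930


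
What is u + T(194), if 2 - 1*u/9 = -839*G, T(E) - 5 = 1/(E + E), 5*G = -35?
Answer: -20499591/388 ≈ -52834.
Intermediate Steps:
G = -7 (G = (⅕)*(-35) = -7)
T(E) = 5 + 1/(2*E) (T(E) = 5 + 1/(E + E) = 5 + 1/(2*E))
u = -52839 (u = 18 - (-7551)*(-7) = 18 - 9*5873 = 18 - 52857 = -52839)
u + T(194) = -52839 + (5 + (½)/194) = -52839 + (5 + (½)*(1/194)) = -52839 + (5 + 1/388) = -52839 + 1941/388 = -20499591/388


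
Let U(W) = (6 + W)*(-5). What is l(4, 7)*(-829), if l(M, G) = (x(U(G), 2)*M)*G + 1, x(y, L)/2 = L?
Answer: -93677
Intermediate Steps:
U(W) = -30 - 5*W
x(y, L) = 2*L
l(M, G) = 1 + 4*G*M (l(M, G) = ((2*2)*M)*G + 1 = (4*M)*G + 1 = 4*G*M + 1 = 1 + 4*G*M)
l(4, 7)*(-829) = (1 + 4*7*4)*(-829) = (1 + 112)*(-829) = 113*(-829) = -93677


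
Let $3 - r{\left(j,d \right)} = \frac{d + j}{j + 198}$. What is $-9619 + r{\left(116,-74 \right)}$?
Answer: $- \frac{1509733}{157} \approx -9616.1$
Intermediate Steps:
$r{\left(j,d \right)} = 3 - \frac{d + j}{198 + j}$ ($r{\left(j,d \right)} = 3 - \frac{d + j}{j + 198} = 3 - \frac{d + j}{198 + j}$)
$-9619 + r{\left(116,-74 \right)} = -9619 + \frac{594 - -74 + 2 \cdot 116}{198 + 116} = -9619 + \frac{594 + 74 + 232}{314} = -9619 + \frac{1}{314} \cdot 900 = -9619 + \frac{450}{157} = - \frac{1509733}{157}$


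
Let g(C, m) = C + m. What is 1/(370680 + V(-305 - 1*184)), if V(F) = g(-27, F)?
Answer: 1/370164 ≈ 2.7015e-6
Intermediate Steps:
V(F) = -27 + F
1/(370680 + V(-305 - 1*184)) = 1/(370680 + (-27 + (-305 - 1*184))) = 1/(370680 + (-27 + (-305 - 184))) = 1/(370680 + (-27 - 489)) = 1/(370680 - 516) = 1/370164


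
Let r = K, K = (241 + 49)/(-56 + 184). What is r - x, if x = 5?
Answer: -175/64 ≈ -2.7344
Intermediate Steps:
K = 145/64 (K = 290/128 = 290*(1/128) = 145/64 ≈ 2.2656)
r = 145/64 ≈ 2.2656
r - x = 145/64 - 1*5 = 145/64 - 5 = -175/64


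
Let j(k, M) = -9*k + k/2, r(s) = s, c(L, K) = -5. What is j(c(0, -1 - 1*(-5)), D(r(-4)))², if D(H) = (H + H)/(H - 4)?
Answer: 7225/4 ≈ 1806.3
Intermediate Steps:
D(H) = 2*H/(-4 + H) (D(H) = (2*H)/(-4 + H) = 2*H/(-4 + H))
j(k, M) = -17*k/2 (j(k, M) = -9*k + k*(½) = -9*k + k/2 = -17*k/2)
j(c(0, -1 - 1*(-5)), D(r(-4)))² = (-17/2*(-5))² = (85/2)² = 7225/4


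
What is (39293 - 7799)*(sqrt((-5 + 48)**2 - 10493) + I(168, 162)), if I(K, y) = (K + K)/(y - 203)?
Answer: -10581984/41 + 62988*I*sqrt(2161) ≈ -2.581e+5 + 2.9281e+6*I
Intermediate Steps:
I(K, y) = 2*K/(-203 + y) (I(K, y) = (2*K)/(-203 + y) = 2*K/(-203 + y))
(39293 - 7799)*(sqrt((-5 + 48)**2 - 10493) + I(168, 162)) = (39293 - 7799)*(sqrt((-5 + 48)**2 - 10493) + 2*168/(-203 + 162)) = 31494*(sqrt(43**2 - 10493) + 2*168/(-41)) = 31494*(sqrt(1849 - 10493) + 2*168*(-1/41)) = 31494*(sqrt(-8644) - 336/41) = 31494*(2*I*sqrt(2161) - 336/41) = 31494*(-336/41 + 2*I*sqrt(2161)) = -10581984/41 + 62988*I*sqrt(2161)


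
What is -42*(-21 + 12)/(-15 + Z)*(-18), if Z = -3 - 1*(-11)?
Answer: 972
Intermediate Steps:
Z = 8 (Z = -3 + 11 = 8)
-42*(-21 + 12)/(-15 + Z)*(-18) = -42*(-21 + 12)/(-15 + 8)*(-18) = -(-378)/(-7)*(-18) = -(-378)*(-1)/7*(-18) = -42*9/7*(-18) = -54*(-18) = 972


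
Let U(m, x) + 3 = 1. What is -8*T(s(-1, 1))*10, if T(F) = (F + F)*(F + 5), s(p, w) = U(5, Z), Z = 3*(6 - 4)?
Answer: 960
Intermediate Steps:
Z = 6 (Z = 3*2 = 6)
U(m, x) = -2 (U(m, x) = -3 + 1 = -2)
s(p, w) = -2
T(F) = 2*F*(5 + F) (T(F) = (2*F)*(5 + F) = 2*F*(5 + F))
-8*T(s(-1, 1))*10 = -16*(-2)*(5 - 2)*10 = -16*(-2)*3*10 = -8*(-12)*10 = 96*10 = 960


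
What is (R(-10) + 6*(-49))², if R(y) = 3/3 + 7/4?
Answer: 1357225/16 ≈ 84827.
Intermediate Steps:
R(y) = 11/4 (R(y) = 3*(⅓) + 7*(¼) = 1 + 7/4 = 11/4)
(R(-10) + 6*(-49))² = (11/4 + 6*(-49))² = (11/4 - 294)² = (-1165/4)² = 1357225/16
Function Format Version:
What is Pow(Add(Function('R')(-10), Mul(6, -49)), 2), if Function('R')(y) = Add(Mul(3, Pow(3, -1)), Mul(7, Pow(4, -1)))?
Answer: Rational(1357225, 16) ≈ 84827.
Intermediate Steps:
Function('R')(y) = Rational(11, 4) (Function('R')(y) = Add(Mul(3, Rational(1, 3)), Mul(7, Rational(1, 4))) = Add(1, Rational(7, 4)) = Rational(11, 4))
Pow(Add(Function('R')(-10), Mul(6, -49)), 2) = Pow(Add(Rational(11, 4), Mul(6, -49)), 2) = Pow(Add(Rational(11, 4), -294), 2) = Pow(Rational(-1165, 4), 2) = Rational(1357225, 16)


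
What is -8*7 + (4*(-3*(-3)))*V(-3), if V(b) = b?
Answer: -164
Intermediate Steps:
-8*7 + (4*(-3*(-3)))*V(-3) = -8*7 + (4*(-3*(-3)))*(-3) = -56 + (4*9)*(-3) = -56 + 36*(-3) = -56 - 108 = -164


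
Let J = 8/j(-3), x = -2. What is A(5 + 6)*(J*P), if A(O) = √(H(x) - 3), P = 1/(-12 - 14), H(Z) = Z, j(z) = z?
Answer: 4*I*√5/39 ≈ 0.22934*I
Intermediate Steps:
J = -8/3 (J = 8/(-3) = 8*(-⅓) = -8/3 ≈ -2.6667)
P = -1/26 (P = 1/(-26) = -1/26 ≈ -0.038462)
A(O) = I*√5 (A(O) = √(-2 - 3) = √(-5) = I*√5)
A(5 + 6)*(J*P) = (I*√5)*(-8/3*(-1/26)) = (I*√5)*(4/39) = 4*I*√5/39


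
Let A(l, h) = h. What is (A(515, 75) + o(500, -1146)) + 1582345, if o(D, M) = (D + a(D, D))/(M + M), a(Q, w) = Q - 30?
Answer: 1813452835/1146 ≈ 1.5824e+6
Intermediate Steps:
a(Q, w) = -30 + Q
o(D, M) = (-30 + 2*D)/(2*M) (o(D, M) = (D + (-30 + D))/(M + M) = (-30 + 2*D)/((2*M)) = (-30 + 2*D)*(1/(2*M)) = (-30 + 2*D)/(2*M))
(A(515, 75) + o(500, -1146)) + 1582345 = (75 + (-15 + 500)/(-1146)) + 1582345 = (75 - 1/1146*485) + 1582345 = (75 - 485/1146) + 1582345 = 85465/1146 + 1582345 = 1813452835/1146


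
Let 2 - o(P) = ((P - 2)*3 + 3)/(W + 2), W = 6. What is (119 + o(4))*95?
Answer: 91105/8 ≈ 11388.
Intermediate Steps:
o(P) = 19/8 - 3*P/8 (o(P) = 2 - ((P - 2)*3 + 3)/(6 + 2) = 2 - ((-2 + P)*3 + 3)/8 = 2 - ((-6 + 3*P) + 3)/8 = 2 - (-3 + 3*P)/8 = 2 - (-3/8 + 3*P/8) = 2 + (3/8 - 3*P/8) = 19/8 - 3*P/8)
(119 + o(4))*95 = (119 + (19/8 - 3/8*4))*95 = (119 + (19/8 - 3/2))*95 = (119 + 7/8)*95 = (959/8)*95 = 91105/8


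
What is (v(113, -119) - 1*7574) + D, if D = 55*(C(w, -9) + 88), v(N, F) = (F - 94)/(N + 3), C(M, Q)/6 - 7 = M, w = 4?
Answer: 103723/116 ≈ 894.16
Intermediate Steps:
C(M, Q) = 42 + 6*M
v(N, F) = (-94 + F)/(3 + N)
D = 8470 (D = 55*((42 + 6*4) + 88) = 55*((42 + 24) + 88) = 55*(66 + 88) = 55*154 = 8470)
(v(113, -119) - 1*7574) + D = ((-94 - 119)/(3 + 113) - 1*7574) + 8470 = (-213/116 - 7574) + 8470 = -878797/116 + 8470 = 103723/116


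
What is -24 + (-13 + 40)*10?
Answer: 246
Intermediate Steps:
-24 + (-13 + 40)*10 = -24 + 27*10 = -24 + 270 = 246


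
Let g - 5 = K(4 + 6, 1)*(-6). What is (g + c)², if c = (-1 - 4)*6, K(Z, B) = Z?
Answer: 7225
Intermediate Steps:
g = -55 (g = 5 + (4 + 6)*(-6) = 5 + 10*(-6) = 5 - 60 = -55)
c = -30 (c = -5*6 = -30)
(g + c)² = (-55 - 30)² = (-85)² = 7225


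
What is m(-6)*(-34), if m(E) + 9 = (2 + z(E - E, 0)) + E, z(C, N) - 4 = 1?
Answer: 272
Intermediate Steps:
z(C, N) = 5 (z(C, N) = 4 + 1 = 5)
m(E) = -2 + E (m(E) = -9 + ((2 + 5) + E) = -9 + (7 + E) = -2 + E)
m(-6)*(-34) = (-2 - 6)*(-34) = -8*(-34) = 272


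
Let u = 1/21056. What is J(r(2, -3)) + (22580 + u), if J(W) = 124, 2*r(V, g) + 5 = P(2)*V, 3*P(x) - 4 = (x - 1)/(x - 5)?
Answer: 478055425/21056 ≈ 22704.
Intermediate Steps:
u = 1/21056 ≈ 4.7492e-5
P(x) = 4/3 + (-1 + x)/(3*(-5 + x)) (P(x) = 4/3 + ((x - 1)/(x - 5))/3 = 4/3 + ((-1 + x)/(-5 + x))/3 = 4/3 + (-1 + x)/(3*(-5 + x)))
r(V, g) = -5/2 + 11*V/18 (r(V, g) = -5/2 + (((-21 + 5*2)/(3*(-5 + 2)))*V)/2 = -5/2 + (((⅓)*(-21 + 10)/(-3))*V)/2 = -5/2 + (((⅓)*(-⅓)*(-11))*V)/2 = -5/2 + (11*V/9)/2 = -5/2 + 11*V/18)
J(r(2, -3)) + (22580 + u) = 124 + (22580 + 1/21056) = 124 + 475444481/21056 = 478055425/21056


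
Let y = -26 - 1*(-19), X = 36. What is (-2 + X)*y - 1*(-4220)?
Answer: 3982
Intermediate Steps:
y = -7 (y = -26 + 19 = -7)
(-2 + X)*y - 1*(-4220) = (-2 + 36)*(-7) - 1*(-4220) = 34*(-7) + 4220 = -238 + 4220 = 3982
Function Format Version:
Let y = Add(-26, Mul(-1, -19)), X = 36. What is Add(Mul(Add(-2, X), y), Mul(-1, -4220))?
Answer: 3982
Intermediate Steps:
y = -7 (y = Add(-26, 19) = -7)
Add(Mul(Add(-2, X), y), Mul(-1, -4220)) = Add(Mul(Add(-2, 36), -7), Mul(-1, -4220)) = Add(Mul(34, -7), 4220) = Add(-238, 4220) = 3982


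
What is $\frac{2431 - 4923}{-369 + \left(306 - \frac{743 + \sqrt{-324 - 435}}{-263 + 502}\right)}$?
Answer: $\frac{9410290400}{249640759} - \frac{595588 i \sqrt{759}}{249640759} \approx 37.695 - 0.065728 i$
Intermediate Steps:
$\frac{2431 - 4923}{-369 + \left(306 - \frac{743 + \sqrt{-324 - 435}}{-263 + 502}\right)} = - \frac{2492}{-369 + \left(306 - \frac{743 + \sqrt{-759}}{239}\right)} = - \frac{2492}{-369 + \left(306 - \left(743 + i \sqrt{759}\right) \frac{1}{239}\right)} = - \frac{2492}{-369 + \left(306 - \left(\frac{743}{239} + \frac{i \sqrt{759}}{239}\right)\right)} = - \frac{2492}{-369 + \left(\frac{72391}{239} - \frac{i \sqrt{759}}{239}\right)} = - \frac{2492}{- \frac{15800}{239} - \frac{i \sqrt{759}}{239}}$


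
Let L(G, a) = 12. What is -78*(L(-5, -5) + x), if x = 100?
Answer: -8736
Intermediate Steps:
-78*(L(-5, -5) + x) = -78*(12 + 100) = -78*112 = -8736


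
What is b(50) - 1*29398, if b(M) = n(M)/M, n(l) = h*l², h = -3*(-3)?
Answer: -28948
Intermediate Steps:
h = 9
n(l) = 9*l²
b(M) = 9*M (b(M) = (9*M²)/M = 9*M)
b(50) - 1*29398 = 9*50 - 1*29398 = 450 - 29398 = -28948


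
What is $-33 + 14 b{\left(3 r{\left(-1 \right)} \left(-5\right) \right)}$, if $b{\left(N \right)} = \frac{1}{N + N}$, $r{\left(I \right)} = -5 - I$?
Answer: $- \frac{1973}{60} \approx -32.883$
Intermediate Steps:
$b{\left(N \right)} = \frac{1}{2 N}$
$-33 + 14 b{\left(3 r{\left(-1 \right)} \left(-5\right) \right)} = -33 + 14 \frac{1}{2 \cdot 3 \left(-5 - -1\right) \left(-5\right)} = -33 + 14 \frac{1}{2 \cdot 3 \left(-5 + 1\right) \left(-5\right)} = -33 + 14 \frac{1}{2 \cdot 3 \left(-4\right) \left(-5\right)} = -33 + 14 \frac{1}{2 \left(\left(-12\right) \left(-5\right)\right)} = -33 + 14 \frac{1}{2 \cdot 60} = -33 + 14 \cdot \frac{1}{2} \cdot \frac{1}{60} = -33 + 14 \cdot \frac{1}{120} = -33 + \frac{7}{60} = - \frac{1973}{60}$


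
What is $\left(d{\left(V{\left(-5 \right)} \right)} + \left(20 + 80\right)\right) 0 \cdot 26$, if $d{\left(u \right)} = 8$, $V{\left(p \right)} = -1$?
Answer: $0$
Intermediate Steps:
$\left(d{\left(V{\left(-5 \right)} \right)} + \left(20 + 80\right)\right) 0 \cdot 26 = \left(8 + \left(20 + 80\right)\right) 0 \cdot 26 = \left(8 + 100\right) 0 = 108 \cdot 0 = 0$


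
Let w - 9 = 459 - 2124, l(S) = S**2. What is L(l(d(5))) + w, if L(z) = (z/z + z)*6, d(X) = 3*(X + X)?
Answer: 3750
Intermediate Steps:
d(X) = 6*X (d(X) = 3*(2*X) = 6*X)
w = -1656 (w = 9 + (459 - 2124) = 9 - 1665 = -1656)
L(z) = 6 + 6*z (L(z) = (1 + z)*6 = 6 + 6*z)
L(l(d(5))) + w = (6 + 6*(6*5)**2) - 1656 = (6 + 6*30**2) - 1656 = (6 + 6*900) - 1656 = (6 + 5400) - 1656 = 5406 - 1656 = 3750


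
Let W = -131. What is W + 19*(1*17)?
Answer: 192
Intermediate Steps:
W + 19*(1*17) = -131 + 19*(1*17) = -131 + 19*17 = -131 + 323 = 192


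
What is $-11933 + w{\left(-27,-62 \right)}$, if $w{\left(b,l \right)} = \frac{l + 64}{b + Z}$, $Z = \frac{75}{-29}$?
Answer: $- \frac{5119286}{429} \approx -11933.0$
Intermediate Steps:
$Z = - \frac{75}{29}$ ($Z = 75 \left(- \frac{1}{29}\right) = - \frac{75}{29} \approx -2.5862$)
$w{\left(b,l \right)} = \frac{64 + l}{- \frac{75}{29} + b}$ ($w{\left(b,l \right)} = \frac{l + 64}{b - \frac{75}{29}} = \frac{64 + l}{- \frac{75}{29} + b}$)
$-11933 + w{\left(-27,-62 \right)} = -11933 + \frac{29 \left(64 - 62\right)}{-75 + 29 \left(-27\right)} = -11933 + 29 \frac{1}{-75 - 783} \cdot 2 = -11933 + 29 \frac{1}{-858} \cdot 2 = -11933 + 29 \left(- \frac{1}{858}\right) 2 = -11933 - \frac{29}{429} = - \frac{5119286}{429}$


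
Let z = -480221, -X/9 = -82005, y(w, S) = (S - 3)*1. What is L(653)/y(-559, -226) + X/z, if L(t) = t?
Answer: -68942374/15710087 ≈ -4.3884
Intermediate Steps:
y(w, S) = -3 + S (y(w, S) = (-3 + S)*1 = -3 + S)
X = 738045 (X = -9*(-82005) = 738045)
L(653)/y(-559, -226) + X/z = 653/(-3 - 226) + 738045/(-480221) = 653/(-229) + 738045*(-1/480221) = 653*(-1/229) - 105435/68603 = -653/229 - 105435/68603 = -68942374/15710087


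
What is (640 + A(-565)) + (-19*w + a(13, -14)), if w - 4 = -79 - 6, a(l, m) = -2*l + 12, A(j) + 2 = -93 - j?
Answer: 2635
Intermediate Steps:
A(j) = -95 - j (A(j) = -2 + (-93 - j) = -95 - j)
a(l, m) = 12 - 2*l
w = -81 (w = 4 + (-79 - 6) = 4 - 85 = -81)
(640 + A(-565)) + (-19*w + a(13, -14)) = (640 + (-95 - 1*(-565))) + (-19*(-81) + (12 - 2*13)) = (640 + (-95 + 565)) + (1539 + (12 - 26)) = (640 + 470) + (1539 - 14) = 1110 + 1525 = 2635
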